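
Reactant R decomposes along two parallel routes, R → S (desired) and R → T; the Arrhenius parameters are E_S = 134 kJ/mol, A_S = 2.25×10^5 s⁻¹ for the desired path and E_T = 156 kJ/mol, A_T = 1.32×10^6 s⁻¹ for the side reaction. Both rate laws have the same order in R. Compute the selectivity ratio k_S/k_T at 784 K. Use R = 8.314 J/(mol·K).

4.98

With equal orders, S_{S/T} = k_S/k_T = (A_S/A_T)·exp[(E_T−E_S)/(RT)].
(E_T−E_S)/(RT) = (156−134)×10³/(8.314×784) = 22000/6518 = 3.375.
k_S/k_T = (2.25×10^5/1.32×10^6)·exp(3.375) = 0.1705 × 29.23 = 4.98.
Since E_S < E_T, lowering the temperature improves selectivity toward S.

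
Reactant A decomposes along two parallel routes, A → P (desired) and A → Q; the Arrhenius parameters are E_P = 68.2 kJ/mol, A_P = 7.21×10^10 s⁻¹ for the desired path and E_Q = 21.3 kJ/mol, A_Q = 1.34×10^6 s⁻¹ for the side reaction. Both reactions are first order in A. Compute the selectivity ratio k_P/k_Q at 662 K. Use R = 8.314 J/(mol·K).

10.7

Since both paths have the same order in A, the concentration cancels and S_{P/Q} = k_P/k_Q = (A_P/A_Q)·exp[(E_Q−E_P)/(RT)].
(E_Q−E_P)/(RT) = (21.3−68.2)×10³/(8.314×662) = -46900/5504 = -8.521.
k_P/k_Q = (7.21×10^10/1.34×10^6)·exp(-8.521) = 53806 × 1.992×10^-4 = 10.7.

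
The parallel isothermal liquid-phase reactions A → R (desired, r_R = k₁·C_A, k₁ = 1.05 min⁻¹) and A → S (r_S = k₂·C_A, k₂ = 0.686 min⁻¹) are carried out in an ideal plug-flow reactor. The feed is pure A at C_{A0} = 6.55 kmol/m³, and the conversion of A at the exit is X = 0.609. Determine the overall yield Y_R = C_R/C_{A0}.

C_A = C_{A0}(1−X) = 2.561 kmol/m³.
Both paths are first order in A, so the instantaneous fraction to R is constant: dC_R/d(−C_A) = k₁/(k₁+k₂) = 0.6048.
C_R = 0.6048·(C_{A0}−C_A) = 0.6048×3.989 = 2.41 kmol/m³.
Y_R = C_R/C_{A0} = 2.413/6.55 = 0.368.

0.368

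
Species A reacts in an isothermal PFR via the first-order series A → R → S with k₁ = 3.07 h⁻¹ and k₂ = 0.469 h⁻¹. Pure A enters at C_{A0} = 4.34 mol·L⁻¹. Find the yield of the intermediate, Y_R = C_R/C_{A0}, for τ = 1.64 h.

0.539

For first-order series with pure A initially, C_R(τ) = k₁C_{A0}/(k₂−k₁)·(e^(−k₁τ) − e^(−k₂τ)).
e^(−k₁τ) = e^(−3.07×1.64) = e^(−5.035) = 0.006507; e^(−k₂τ) = e^(−0.7692) = 0.4634.
C_R = 3.07×4.34/(0.469−3.07) × (0.006507−0.4634) = (-5.123)×(-0.4569) = 2.340 mol·L⁻¹.
Y_R = C_R/C_{A0} = 2.340/4.34 = 0.539.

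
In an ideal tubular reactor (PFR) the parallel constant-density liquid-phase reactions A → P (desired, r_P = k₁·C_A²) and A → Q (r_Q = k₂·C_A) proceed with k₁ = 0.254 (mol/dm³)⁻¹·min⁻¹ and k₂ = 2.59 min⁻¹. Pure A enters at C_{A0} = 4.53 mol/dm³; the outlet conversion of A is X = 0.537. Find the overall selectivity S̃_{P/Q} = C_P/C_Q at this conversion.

C_A = C_{A0}(1−X) = 2.097 mol/dm³.
Along a PFR/batch, dC_Q/dC_A = −r_Q/(r_P+r_Q) = −k₂/(k₂+k₁·C_A).
Integrating from C_{A0} to C_A: C_Q = (2.59/0.254)·ln[(2.59+0.254·4.53)/(2.59+0.254·2.10)] = 10.20·ln(3.741/3.123) = 1.841 mol/dm³.
Then C_P = (C_{A0}−C_A) − C_Q = 2.433 − 1.841 = 0.5917 mol/dm³.
S̃_{P/Q} = C_P/C_Q = 0.5917/1.841 = 0.321.

0.321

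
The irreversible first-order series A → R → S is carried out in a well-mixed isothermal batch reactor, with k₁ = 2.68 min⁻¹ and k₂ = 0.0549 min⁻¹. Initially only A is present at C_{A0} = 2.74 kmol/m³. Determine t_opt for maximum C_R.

Setting dC_R/dt = 0 gives t_opt = ln(k₂/k₁)/(k₂−k₁).
= ln(0.0549/2.68)/(0.0549−2.68) = ln(0.02049)/-2.625 = -3.888/-2.625 = 1.48 min.

1.48 min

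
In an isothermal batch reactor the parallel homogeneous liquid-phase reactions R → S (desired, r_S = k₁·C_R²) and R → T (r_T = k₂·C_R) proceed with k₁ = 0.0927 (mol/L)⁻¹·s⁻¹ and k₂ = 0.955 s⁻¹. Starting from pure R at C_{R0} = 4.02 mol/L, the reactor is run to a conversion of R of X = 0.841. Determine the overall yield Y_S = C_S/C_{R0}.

C_R = C_{R0}(1−X) = 0.6392 mol/L.
Along a PFR/batch, dC_T/dC_R = −r_T/(r_S+r_T) = −k₂/(k₂+k₁·C_R).
Integrating from C_{R0} to C_R: C_T = (0.955/0.0927)·ln[(0.955+0.0927·4.02)/(0.955+0.0927·0.639)] = 10.30·ln(1.328/1.014) = 2.774 mol/L.
Then C_S = (C_{R0}−C_R) − C_T = 3.381 − 2.774 = 0.6069 mol/L.
Y_S = C_S/C_{R0} = 0.6069/4.02 = 0.151.

0.151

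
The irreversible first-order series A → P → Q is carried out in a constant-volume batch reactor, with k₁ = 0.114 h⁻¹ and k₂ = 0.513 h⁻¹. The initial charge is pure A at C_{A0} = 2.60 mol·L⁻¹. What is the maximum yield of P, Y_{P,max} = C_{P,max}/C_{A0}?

For a first-order series the maximum intermediate yield is C_{P,max}/C_{A0} = (k₁/k₂)^[k₂/(k₂−k₁)].
= (0.114/0.513)^(0.513/(0.513−0.114)) = (0.2222)^(1.286) = 0.1446.

0.145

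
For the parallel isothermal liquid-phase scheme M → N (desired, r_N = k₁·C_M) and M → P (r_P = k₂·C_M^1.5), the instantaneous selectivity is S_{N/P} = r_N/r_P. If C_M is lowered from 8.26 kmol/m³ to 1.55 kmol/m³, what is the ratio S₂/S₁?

S_{N/P} = (k₁/k₂)·C_M^-0.5, so S₂/S₁ = (C_{M,2}/C_{M,1})^-0.5.
= (1.55/8.26)^(-0.5) = (0.1877)^(-0.5) = 2.31.
Selectivity toward N rises as C_M falls — low-concentration operation is favoured.

2.31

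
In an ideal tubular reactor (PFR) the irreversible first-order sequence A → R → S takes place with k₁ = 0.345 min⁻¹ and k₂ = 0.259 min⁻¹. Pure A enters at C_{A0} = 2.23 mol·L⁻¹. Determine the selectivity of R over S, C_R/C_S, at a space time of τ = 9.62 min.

Solving the coupled first-order balances gives C_R(τ) = [k₁/(k₂−k₁)]·C_{A0}·(e^(−k₁τ) − e^(−k₂τ)).
e^(−k₁τ) = e^(−0.345×9.62) = e^(−3.319) = 0.03619; e^(−k₂τ) = e^(−2.492) = 0.08278.
C_R = 0.345×2.23/(0.259−0.345) × (0.03619−0.08278) = (-8.946)×(-0.04659) = 0.4168 mol·L⁻¹.
C_A = C_{A0}e^(−k₁τ) = 0.08071 mol·L⁻¹, so C_S = C_{A0}−C_A−C_R = 1.733 mol·L⁻¹; C_R/C_S = 0.241.

0.241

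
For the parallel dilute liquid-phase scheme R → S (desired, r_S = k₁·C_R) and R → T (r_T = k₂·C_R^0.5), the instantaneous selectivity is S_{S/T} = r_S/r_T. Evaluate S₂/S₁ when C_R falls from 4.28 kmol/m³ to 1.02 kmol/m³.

0.488

S_{S/T} = (k₁/k₂)·C_R^0.5, so S₂/S₁ = (C_{R,2}/C_{R,1})^0.5.
= (1.02/4.28)^0.5 = (0.2383)^0.5 = 0.488.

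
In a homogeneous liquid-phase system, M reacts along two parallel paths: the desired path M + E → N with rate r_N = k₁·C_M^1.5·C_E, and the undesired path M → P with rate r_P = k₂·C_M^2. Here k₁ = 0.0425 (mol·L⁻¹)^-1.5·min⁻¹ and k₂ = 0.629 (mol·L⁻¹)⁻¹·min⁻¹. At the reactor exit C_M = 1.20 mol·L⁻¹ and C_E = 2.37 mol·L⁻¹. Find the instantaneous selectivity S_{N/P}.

S_{N/P} = r_N/r_P = (k₁·C_M^1.5·C_E)/(k₂·C_M^2) = (k₁/k₂)·C_M^-0.5·C_E.
= (0.0425×1.200^1.5×2.370) / (0.629×1.200^2) = 0.1324/0.9058 = 0.146.
The undesired path is higher order in M, so low C_M (CSTR or dilute feed) favours N.

0.146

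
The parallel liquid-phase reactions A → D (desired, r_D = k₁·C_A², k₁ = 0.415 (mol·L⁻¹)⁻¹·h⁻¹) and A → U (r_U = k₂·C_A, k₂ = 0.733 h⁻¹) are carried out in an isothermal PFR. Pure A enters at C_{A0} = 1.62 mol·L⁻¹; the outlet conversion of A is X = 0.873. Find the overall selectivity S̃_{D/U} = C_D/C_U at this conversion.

C_A = C_{A0}(1−X) = 0.2057 mol·L⁻¹.
Along a PFR/batch, dC_U/dC_A = −r_U/(r_D+r_U) = −k₂/(k₂+k₁·C_A).
Integrating from C_{A0} to C_A: C_U = (0.733/0.415)·ln[(0.733+0.415·1.62)/(0.733+0.415·0.206)] = 1.766·ln(1.405/0.8184) = 0.9550 mol·L⁻¹.
Then C_D = (C_{A0}−C_A) − C_U = 1.414 − 0.9550 = 0.4593 mol·L⁻¹.
S̃_{D/U} = C_D/C_U = 0.4593/0.9550 = 0.481.

0.481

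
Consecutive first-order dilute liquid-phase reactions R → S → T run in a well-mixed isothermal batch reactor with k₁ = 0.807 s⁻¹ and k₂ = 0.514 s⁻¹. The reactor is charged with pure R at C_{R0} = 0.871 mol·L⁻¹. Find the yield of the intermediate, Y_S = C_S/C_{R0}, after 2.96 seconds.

For first-order series with pure R initially, C_S(t) = k₁C_{R0}/(k₂−k₁)·(e^(−k₁t) − e^(−k₂t)).
e^(−k₁t) = e^(−0.807×2.96) = e^(−2.389) = 0.09175; e^(−k₂t) = e^(−1.521) = 0.2184.
C_S = 0.807×0.871/(0.514−0.807) × (0.09175−0.2184) = (-2.399)×(-0.1267) = 0.3038 mol·L⁻¹.
Y_S = C_S/C_{R0} = 0.3038/0.871 = 0.349.

0.349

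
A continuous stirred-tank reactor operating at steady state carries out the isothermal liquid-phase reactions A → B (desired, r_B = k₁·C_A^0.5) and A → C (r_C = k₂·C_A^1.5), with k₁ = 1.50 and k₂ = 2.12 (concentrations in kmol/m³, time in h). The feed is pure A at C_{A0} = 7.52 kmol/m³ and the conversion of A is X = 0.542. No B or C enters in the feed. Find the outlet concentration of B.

Exit C_A = C_{A0}(1−X) = 7.52×0.458 = 3.444 kmol/m³.
In a CSTR the entire volume is at exit conditions, so r_B = 1.50×3.444^0.5 = 2.784 and r_C = 2.12×3.444^1.5 = 13.55.
Fraction of consumed A going to B: r_B/(r_B+r_C) = 0.1704.
C_B = 0.1704·C_{A0}·X = 0.1704×7.52×0.542 = 0.695 kmol/m³.

0.695 kmol/m³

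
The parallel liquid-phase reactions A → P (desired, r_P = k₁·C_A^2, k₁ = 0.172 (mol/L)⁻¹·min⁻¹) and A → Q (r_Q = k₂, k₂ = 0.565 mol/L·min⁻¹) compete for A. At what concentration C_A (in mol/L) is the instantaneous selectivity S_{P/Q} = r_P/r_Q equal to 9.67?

5.64 mol/L

S_{P/Q} = (k₁/k₂)·C_A^2 ⇒ C_A = (S·k₂/k₁)^(0.5).
= (9.67×0.565/0.172)^(0.5) = (31.76)^(0.5) = 5.64 mol/L.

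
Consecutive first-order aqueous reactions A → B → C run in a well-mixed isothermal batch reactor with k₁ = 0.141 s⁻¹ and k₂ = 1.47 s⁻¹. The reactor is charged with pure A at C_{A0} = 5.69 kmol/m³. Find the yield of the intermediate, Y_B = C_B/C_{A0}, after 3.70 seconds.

0.0625

The intermediate concentration in a first-order A→B→C sequence is C_B = k₁C_{A0}(e^(−k₁t) − e^(−k₂t))/(k₂−k₁).
e^(−k₁t) = e^(−0.141×3.70) = e^(−0.5217) = 0.5935; e^(−k₂t) = e^(−5.439) = 0.004344.
C_B = 0.141×5.69/(1.47−0.141) × (0.5935−0.004344) = 0.6037×0.5892 = 0.3557 kmol/m³.
Y_B = C_B/C_{A0} = 0.3557/5.69 = 0.0625.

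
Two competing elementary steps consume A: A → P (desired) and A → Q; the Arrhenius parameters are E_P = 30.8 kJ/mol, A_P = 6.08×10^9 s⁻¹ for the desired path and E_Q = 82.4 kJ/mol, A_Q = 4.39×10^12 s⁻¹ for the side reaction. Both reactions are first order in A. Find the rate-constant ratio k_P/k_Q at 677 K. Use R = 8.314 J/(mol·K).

13.3

With equal orders, S_{P/Q} = k_P/k_Q = (A_P/A_Q)·exp[(E_Q−E_P)/(RT)].
(E_Q−E_P)/(RT) = (82.4−30.8)×10³/(8.314×677) = 51600/5629 = 9.168.
k_P/k_Q = (6.08×10^9/4.39×10^12)·exp(9.168) = 0.001385 × 9581 = 13.3.
Since E_P < E_Q, lowering the temperature improves selectivity toward P.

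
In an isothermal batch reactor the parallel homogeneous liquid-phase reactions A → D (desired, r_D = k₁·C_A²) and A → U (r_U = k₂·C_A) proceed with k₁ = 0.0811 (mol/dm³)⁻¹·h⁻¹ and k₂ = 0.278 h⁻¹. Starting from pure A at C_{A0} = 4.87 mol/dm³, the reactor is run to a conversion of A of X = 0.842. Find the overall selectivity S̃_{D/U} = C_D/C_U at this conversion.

C_A = C_{A0}(1−X) = 0.7695 mol/dm³.
Along a PFR/batch, dC_U/dC_A = −r_U/(r_D+r_U) = −k₂/(k₂+k₁·C_A).
Integrating from C_{A0} to C_A: C_U = (0.278/0.0811)·ln[(0.278+0.0811·4.87)/(0.278+0.0811·0.769)] = 3.428·ln(0.6730/0.3404) = 2.336 mol/dm³.
Then C_D = (C_{A0}−C_A) − C_U = 4.101 − 2.336 = 1.764 mol/dm³.
S̃_{D/U} = C_D/C_U = 1.764/2.336 = 0.755.

0.755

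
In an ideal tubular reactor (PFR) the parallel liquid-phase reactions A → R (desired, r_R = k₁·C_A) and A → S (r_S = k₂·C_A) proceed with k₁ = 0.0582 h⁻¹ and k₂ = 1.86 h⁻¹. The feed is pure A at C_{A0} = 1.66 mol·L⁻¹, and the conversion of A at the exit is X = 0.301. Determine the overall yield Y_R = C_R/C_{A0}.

0.00913

C_A = C_{A0}(1−X) = 1.160 mol·L⁻¹.
Both paths are first order in A, so the instantaneous fraction to R is constant: dC_R/d(−C_A) = k₁/(k₁+k₂) = 0.03034.
C_R = 0.03034·(C_{A0}−C_A) = 0.03034×0.4997 = 0.0152 mol·L⁻¹.
Y_R = C_R/C_{A0} = 0.01516/1.66 = 0.00913.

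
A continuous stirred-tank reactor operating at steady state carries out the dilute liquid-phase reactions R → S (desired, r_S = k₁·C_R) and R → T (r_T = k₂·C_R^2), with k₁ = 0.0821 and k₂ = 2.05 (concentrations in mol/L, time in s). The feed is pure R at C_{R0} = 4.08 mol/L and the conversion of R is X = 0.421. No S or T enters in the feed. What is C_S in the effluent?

Exit C_R = C_{R0}(1−X) = 4.08×0.579 = 2.362 mol/L.
Rates in a CSTR are evaluated at the outlet concentration: r_S = 0.0821×2.362 = 0.1939, r_T = 2.05×2.362^2 = 11.44.
Fraction of consumed R going to S: r_S/(r_S+r_T) = 0.01667.
C_S = 0.01667·C_{R0}·X = 0.01667×4.08×0.421 = 0.0286 mol/L.

0.0286 mol/L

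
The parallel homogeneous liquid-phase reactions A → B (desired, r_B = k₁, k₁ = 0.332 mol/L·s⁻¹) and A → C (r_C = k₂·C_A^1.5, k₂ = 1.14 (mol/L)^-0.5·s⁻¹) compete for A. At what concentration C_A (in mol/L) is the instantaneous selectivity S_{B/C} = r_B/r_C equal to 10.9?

0.0894 mol/L

S_{B/C} = (k₁/k₂)·C_A^-1.5 ⇒ C_A = (S·k₂/k₁)^(1/(-1.5)).
= (10.9×1.14/0.332)^(-0.6667) = (37.43)^(-0.6667) = 0.0894 mol/L.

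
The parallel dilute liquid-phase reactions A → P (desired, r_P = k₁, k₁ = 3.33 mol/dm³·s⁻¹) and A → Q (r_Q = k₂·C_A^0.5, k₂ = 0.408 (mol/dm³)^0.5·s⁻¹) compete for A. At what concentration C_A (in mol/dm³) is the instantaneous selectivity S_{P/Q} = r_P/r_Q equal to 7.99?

1.04 mol/dm³

S_{P/Q} = (k₁/k₂)·C_A^-0.5 ⇒ C_A = (S·k₂/k₁)^(-2).
= (7.99×0.408/3.33)^(-2) = (0.9790)^(-2) = 1.04 mol/dm³.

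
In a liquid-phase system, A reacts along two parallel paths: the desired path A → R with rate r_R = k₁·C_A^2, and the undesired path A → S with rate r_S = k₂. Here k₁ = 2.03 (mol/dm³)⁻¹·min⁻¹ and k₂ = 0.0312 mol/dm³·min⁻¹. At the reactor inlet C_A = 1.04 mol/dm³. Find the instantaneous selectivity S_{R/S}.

70.4

S_{R/S} = r_R/r_S = (k₁·C_A^2)/(k₂) = (k₁/k₂)·C_A^2.
= (2.03×1.040^2) / (0.0312) = 2.196/0.03120 = 70.4.
Since the desired path is higher order in A, keeping C_A high (PFR or concentrated feed) favours R.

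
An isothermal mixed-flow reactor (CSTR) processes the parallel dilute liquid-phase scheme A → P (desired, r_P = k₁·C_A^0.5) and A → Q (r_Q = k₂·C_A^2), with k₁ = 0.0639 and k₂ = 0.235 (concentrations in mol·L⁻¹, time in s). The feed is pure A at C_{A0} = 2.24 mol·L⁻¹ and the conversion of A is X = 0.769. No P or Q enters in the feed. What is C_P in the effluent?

0.727 mol·L⁻¹

Exit C_A = C_{A0}(1−X) = 2.24×0.231 = 0.5174 mol·L⁻¹.
In a CSTR the entire volume is at exit conditions, so r_P = 0.0639×0.5174^0.5 = 0.04597 and r_Q = 0.235×0.5174^2 = 0.06292.
Fraction of consumed A going to P: r_P/(r_P+r_Q) = 0.4221.
C_P = 0.4221·C_{A0}·X = 0.4221×2.24×0.769 = 0.727 mol·L⁻¹.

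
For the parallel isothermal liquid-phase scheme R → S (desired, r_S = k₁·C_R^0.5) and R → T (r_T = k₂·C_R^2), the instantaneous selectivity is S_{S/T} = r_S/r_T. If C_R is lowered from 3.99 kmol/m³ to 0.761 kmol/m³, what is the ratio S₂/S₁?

12.0

S_{S/T} = (k₁/k₂)·C_R^-1.5, so S₂/S₁ = (C_{R,2}/C_{R,1})^-1.5.
= (0.761/3.99)^(-1.5) = (0.1907)^(-1.5) = 12.0.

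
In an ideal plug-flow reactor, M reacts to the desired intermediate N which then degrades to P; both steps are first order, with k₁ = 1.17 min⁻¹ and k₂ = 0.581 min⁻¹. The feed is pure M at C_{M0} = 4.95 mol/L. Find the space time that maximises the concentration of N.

The intermediate peaks when r₁ = r₂, i.e. k₁e^(−k₁τ) = k₂e^(−k₂τ), giving τ_opt = ln(k₂/k₁)/(k₂−k₁).
= ln(0.581/1.17)/(0.581−1.17) = ln(0.4966)/-0.5890 = -0.7000/-0.5890 = 1.19 min.

1.19 min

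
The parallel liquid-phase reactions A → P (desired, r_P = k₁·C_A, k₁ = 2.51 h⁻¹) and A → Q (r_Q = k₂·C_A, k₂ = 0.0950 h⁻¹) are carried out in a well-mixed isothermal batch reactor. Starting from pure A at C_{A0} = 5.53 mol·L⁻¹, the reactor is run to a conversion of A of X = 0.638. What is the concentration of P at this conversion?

3.40 mol·L⁻¹

C_A = C_{A0}(1−X) = 2.002 mol·L⁻¹.
Both paths are first order in A, so the instantaneous fraction to P is constant: dC_P/d(−C_A) = k₁/(k₁+k₂) = 0.9635.
C_P = 0.9635·(C_{A0}−C_A) = 0.9635×3.528 = 3.40 mol·L⁻¹.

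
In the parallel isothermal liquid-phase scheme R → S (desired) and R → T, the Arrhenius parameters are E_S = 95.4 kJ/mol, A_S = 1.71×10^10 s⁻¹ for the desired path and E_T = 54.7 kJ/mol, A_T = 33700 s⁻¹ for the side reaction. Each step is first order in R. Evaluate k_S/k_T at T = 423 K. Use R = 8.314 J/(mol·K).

4.78

k_S/k_T = (A_S/A_T)·exp[−(E_S−E_T)/(RT)] = (A_S/A_T)·exp[(E_T−E_S)/(RT)].
(E_T−E_S)/(RT) = (54.7−95.4)×10³/(8.314×423) = -40700/3517 = -11.57.
k_S/k_T = (1.71×10^10/33700)·exp(-11.57) = 5.074×10^5 × 9.417×10^-6 = 4.78.
Since E_S > E_T, raising the temperature improves selectivity toward S.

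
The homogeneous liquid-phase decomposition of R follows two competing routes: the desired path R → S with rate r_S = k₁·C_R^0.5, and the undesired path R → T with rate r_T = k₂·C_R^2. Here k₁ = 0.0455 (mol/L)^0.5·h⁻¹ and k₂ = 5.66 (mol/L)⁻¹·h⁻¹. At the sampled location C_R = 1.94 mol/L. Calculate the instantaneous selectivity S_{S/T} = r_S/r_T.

0.00298

S_{S/T} = r_S/r_T = (k₁·C_R^0.5)/(k₂·C_R^2) = (k₁/k₂)·C_R^-1.5.
= (0.0455×1.940^0.5) / (5.66×1.940^2) = 0.06337/21.30 = 0.00298.
The undesired path is higher order in R, so low C_R (CSTR or dilute feed) favours S.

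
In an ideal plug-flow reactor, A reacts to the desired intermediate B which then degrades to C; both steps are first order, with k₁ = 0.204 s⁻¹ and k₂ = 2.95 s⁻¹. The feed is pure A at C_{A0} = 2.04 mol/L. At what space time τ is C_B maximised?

The intermediate peaks when r₁ = r₂, i.e. k₁e^(−k₁τ) = k₂e^(−k₂τ), giving τ_opt = ln(k₂/k₁)/(k₂−k₁).
= ln(2.95/0.204)/(2.95−0.204) = ln(14.46)/2.746 = 2.671/2.746 = 0.973 s.

0.973 s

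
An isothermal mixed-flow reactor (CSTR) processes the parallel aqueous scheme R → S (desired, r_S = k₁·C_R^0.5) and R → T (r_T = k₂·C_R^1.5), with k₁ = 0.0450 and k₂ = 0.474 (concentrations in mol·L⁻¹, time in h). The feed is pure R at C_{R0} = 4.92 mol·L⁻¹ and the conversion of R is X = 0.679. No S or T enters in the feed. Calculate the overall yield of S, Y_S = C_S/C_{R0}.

0.0385

Exit C_R = C_{R0}(1−X) = 4.92×0.321 = 1.579 mol·L⁻¹.
A CSTR operates uniformly at the exit composition, giving r_S = 0.05655 and r_T = 0.9408 (each k·C_R^n at C_R = 1.579).
Fraction of consumed R going to S: r_S/(r_S+r_T) = 0.05670.
C_S = 0.05670·C_{R0}·X = 0.05670×4.92×0.679 = 0.189 mol·L⁻¹; Y_S = C_S/C_{R0} = 0.0385.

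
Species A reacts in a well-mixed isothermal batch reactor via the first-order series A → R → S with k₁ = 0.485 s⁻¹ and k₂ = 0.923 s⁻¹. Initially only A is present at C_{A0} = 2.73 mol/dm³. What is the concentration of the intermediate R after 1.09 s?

The intermediate concentration in a first-order A→B→C sequence is C_R = k₁C_{A0}(e^(−k₁t) − e^(−k₂t))/(k₂−k₁).
e^(−k₁t) = e^(−0.485×1.09) = e^(−0.5287) = 0.5894; e^(−k₂t) = e^(−1.006) = 0.3657.
C_R = 0.485×2.73/(0.923−0.485) × (0.5894−0.3657) = 3.023×0.2237 = 0.6764 mol/dm³.

0.676 mol/dm³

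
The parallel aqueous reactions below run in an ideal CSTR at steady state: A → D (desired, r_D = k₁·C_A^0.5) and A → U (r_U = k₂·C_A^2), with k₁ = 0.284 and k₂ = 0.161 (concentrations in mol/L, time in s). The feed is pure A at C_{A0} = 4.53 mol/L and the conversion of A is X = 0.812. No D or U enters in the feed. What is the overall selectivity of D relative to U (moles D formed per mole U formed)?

2.24

Exit C_A = C_{A0}(1−X) = 4.53×0.188 = 0.8516 mol/L.
Rates in a CSTR are evaluated at the outlet concentration: r_D = 0.284×0.8516^0.5 = 0.2621, r_U = 0.161×0.8516^2 = 0.1168.
Overall selectivity = C_D/C_U = r_Dτ/(r_Uτ) = r_D/r_U = 2.24.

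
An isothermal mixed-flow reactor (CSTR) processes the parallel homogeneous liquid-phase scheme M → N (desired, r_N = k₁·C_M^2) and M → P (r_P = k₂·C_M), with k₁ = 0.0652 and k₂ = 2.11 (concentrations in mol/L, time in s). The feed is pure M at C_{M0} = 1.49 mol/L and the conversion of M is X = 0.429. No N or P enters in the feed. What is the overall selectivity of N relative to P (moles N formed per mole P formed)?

0.0263

Exit C_M = C_{M0}(1−X) = 1.49×0.571 = 0.8508 mol/L.
A CSTR operates uniformly at the exit composition, giving r_N = 0.04719 and r_P = 1.795 (each k·C_M^n at C_M = 0.8508).
Overall selectivity = C_N/C_P = r_Nτ/(r_Pτ) = r_N/r_P = 0.0263.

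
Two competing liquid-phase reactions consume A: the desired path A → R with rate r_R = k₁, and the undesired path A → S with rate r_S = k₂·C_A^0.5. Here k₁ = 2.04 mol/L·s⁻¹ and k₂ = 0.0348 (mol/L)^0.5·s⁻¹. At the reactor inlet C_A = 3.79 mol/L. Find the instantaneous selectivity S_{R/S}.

S_{R/S} = r_R/r_S = (k₁)/(k₂·C_A^0.5) = (k₁/k₂)·C_A^-0.5.
= (2.04) / (0.0348×3.790^0.5) = 2.040/0.06775 = 30.1.

30.1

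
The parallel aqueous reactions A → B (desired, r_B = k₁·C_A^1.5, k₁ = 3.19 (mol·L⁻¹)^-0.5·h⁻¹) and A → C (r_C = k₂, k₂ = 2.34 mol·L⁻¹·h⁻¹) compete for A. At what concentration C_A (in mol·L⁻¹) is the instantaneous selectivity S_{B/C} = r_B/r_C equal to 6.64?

2.87 mol·L⁻¹

S_{B/C} = (k₁/k₂)·C_A^1.5 ⇒ C_A = (S·k₂/k₁)^(1/1.5).
= (6.64×2.34/3.19)^(0.6667) = (4.871)^(0.6667) = 2.87 mol·L⁻¹.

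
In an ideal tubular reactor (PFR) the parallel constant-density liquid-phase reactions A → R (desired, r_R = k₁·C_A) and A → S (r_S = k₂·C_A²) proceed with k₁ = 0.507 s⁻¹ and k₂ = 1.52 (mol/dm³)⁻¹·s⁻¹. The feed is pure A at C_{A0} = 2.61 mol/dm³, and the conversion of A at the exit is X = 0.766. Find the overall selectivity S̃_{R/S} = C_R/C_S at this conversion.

C_A = C_{A0}(1−X) = 0.6107 mol/dm³.
Along a PFR/batch, dC_R/dC_A = −r_R/(r_R+r_S) = −k₁/(k₁+k₂·C_A).
Integrating from C_{A0} to C_A: C_R = (0.507/1.52)·ln[(0.507+1.52·2.61)/(0.507+1.52·0.611)] = 0.3336·ln(4.474/1.435) = 0.3792 mol/dm³.
C_S = (C_{A0}−C_A)−C_R = 1.620 mol/dm³; S̃_{R/S} = 0.3792/1.620 = 0.234.

0.234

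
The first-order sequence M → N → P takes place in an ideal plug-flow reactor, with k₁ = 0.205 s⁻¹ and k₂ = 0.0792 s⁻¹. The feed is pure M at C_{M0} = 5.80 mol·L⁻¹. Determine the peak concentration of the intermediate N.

3.19 mol·L⁻¹

Evaluating C_N at τ_opt = ln(k₂/k₁)/(k₂−k₁) gives C_{N,max}/C_{M0} = (k₁/k₂)^[k₂/(k₂−k₁)].
= (0.205/0.0792)^(0.0792/(0.0792−0.205)) = (2.588)^(-0.6296) = 0.5495.
C_{N,max} = 0.5495×5.80 = 3.19 mol·L⁻¹.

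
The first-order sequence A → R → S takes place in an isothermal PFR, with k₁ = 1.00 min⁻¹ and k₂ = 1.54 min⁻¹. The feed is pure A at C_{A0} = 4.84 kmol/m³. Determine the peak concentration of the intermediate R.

1.41 kmol/m³

Evaluating C_R at τ_opt = ln(k₂/k₁)/(k₂−k₁) gives C_{R,max}/C_{A0} = (k₁/k₂)^[k₂/(k₂−k₁)].
= (1.00/1.54)^(1.54/(1.54−1.00)) = (0.6494)^(2.852) = 0.2919.
C_{R,max} = 0.2919×4.84 = 1.41 kmol/m³.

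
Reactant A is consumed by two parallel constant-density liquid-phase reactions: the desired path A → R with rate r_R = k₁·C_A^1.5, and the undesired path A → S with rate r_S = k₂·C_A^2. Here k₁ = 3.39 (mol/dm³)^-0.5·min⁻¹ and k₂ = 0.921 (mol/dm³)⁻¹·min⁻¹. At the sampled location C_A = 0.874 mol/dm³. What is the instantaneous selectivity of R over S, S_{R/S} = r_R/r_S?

S_{R/S} = r_R/r_S = (k₁·C_A^1.5)/(k₂·C_A^2) = (k₁/k₂)·C_A^-0.5.
= (3.39×0.8740^1.5) / (0.921×0.8740^2) = 2.770/0.7035 = 3.94.
The undesired path is higher order in A, so low C_A (CSTR or dilute feed) favours R.

3.94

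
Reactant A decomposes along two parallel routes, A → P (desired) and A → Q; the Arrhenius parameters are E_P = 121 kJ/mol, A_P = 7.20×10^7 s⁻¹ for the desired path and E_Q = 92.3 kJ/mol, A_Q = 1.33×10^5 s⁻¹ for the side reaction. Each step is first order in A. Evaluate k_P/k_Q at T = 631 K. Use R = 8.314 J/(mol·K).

2.28

With equal orders, S_{P/Q} = k_P/k_Q = (A_P/A_Q)·exp[(E_Q−E_P)/(RT)].
(E_Q−E_P)/(RT) = (92.3−121)×10³/(8.314×631) = -28700/5246 = -5.471.
k_P/k_Q = (7.20×10^7/1.33×10^5)·exp(-5.471) = 541.4 × 0.004208 = 2.28.
Since E_P > E_Q, raising the temperature improves selectivity toward P.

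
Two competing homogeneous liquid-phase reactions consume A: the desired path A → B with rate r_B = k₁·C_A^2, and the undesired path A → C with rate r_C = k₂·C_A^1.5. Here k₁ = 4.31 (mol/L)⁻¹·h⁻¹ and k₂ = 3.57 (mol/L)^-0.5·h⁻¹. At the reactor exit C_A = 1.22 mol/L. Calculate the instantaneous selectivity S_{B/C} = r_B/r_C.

1.33

S_{B/C} = r_B/r_C = (k₁·C_A^2)/(k₂·C_A^1.5) = (k₁/k₂)·C_A^0.5.
= (4.31×1.220^2) / (3.57×1.220^1.5) = 6.415/4.811 = 1.33.
Since the desired path is higher order in A, keeping C_A high (PFR or concentrated feed) favours B.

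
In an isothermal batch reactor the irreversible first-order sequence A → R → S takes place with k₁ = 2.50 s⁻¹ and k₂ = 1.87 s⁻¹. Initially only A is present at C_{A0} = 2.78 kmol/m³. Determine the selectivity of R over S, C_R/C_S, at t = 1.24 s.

0.285

Solving the coupled first-order balances gives C_R(t) = [k₁/(k₂−k₁)]·C_{A0}·(e^(−k₁t) − e^(−k₂t)).
e^(−k₁t) = e^(−2.50×1.24) = e^(−3.100) = 0.04505; e^(−k₂t) = e^(−2.319) = 0.09839.
C_R = 2.50×2.78/(1.87−2.50) × (0.04505−0.09839) = (-11.03)×(-0.05334) = 0.5885 kmol/m³.
C_A = C_{A0}e^(−k₁t) = 0.1252 kmol/m³, so C_S = C_{A0}−C_A−C_R = 2.066 kmol/m³; C_R/C_S = 0.285.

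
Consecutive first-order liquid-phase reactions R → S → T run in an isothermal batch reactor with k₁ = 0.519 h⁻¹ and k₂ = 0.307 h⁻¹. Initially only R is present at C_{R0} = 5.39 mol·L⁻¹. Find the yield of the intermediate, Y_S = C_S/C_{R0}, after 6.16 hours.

0.269

Solving the coupled first-order balances gives C_S(t) = [k₁/(k₂−k₁)]·C_{R0}·(e^(−k₁t) − e^(−k₂t)).
e^(−k₁t) = e^(−0.519×6.16) = e^(−3.197) = 0.04088; e^(−k₂t) = e^(−1.891) = 0.1509.
C_S = 0.519×5.39/(0.307−0.519) × (0.04088−0.1509) = (-13.20)×(-0.1100) = 1.452 mol·L⁻¹.
Y_S = C_S/C_{R0} = 1.452/5.39 = 0.269.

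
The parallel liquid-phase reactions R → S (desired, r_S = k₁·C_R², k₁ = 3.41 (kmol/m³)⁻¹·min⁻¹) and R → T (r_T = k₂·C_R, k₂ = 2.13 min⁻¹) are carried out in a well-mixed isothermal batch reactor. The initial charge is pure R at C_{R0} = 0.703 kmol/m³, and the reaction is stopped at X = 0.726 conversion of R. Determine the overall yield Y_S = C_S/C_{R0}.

C_R = C_{R0}(1−X) = 0.1926 kmol/m³.
Along a PFR/batch, dC_T/dC_R = −r_T/(r_S+r_T) = −k₂/(k₂+k₁·C_R).
Integrating from C_{R0} to C_R: C_T = (2.13/3.41)·ln[(2.13+3.41·0.703)/(2.13+3.41·0.193)] = 0.6246·ln(4.527/2.787) = 0.3031 kmol/m³.
Then C_S = (C_{R0}−C_R) − C_T = 0.5104 − 0.3031 = 0.2073 kmol/m³.
Y_S = C_S/C_{R0} = 0.2073/0.703 = 0.295.

0.295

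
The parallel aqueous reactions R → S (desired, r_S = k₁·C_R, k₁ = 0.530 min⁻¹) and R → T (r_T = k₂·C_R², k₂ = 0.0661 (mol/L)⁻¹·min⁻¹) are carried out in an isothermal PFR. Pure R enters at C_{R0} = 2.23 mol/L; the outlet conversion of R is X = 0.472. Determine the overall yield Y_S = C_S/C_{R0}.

0.390

C_R = C_{R0}(1−X) = 1.177 mol/L.
Along a PFR/batch, dC_S/dC_R = −r_S/(r_S+r_T) = −k₁/(k₁+k₂·C_R).
Integrating from C_{R0} to C_R: C_S = (0.530/0.0661)·ln[(0.530+0.0661·2.23)/(0.530+0.0661·1.18)] = 8.018·ln(0.6774/0.6078) = 0.8690 mol/L.
Y_S = C_S/C_{R0} = 0.8690/2.23 = 0.390.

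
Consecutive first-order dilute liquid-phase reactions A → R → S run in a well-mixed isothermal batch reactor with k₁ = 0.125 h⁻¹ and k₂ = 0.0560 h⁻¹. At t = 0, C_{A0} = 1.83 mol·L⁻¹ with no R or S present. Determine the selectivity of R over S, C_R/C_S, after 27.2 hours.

0.529

For first-order series with pure A initially, C_R(t) = k₁C_{A0}/(k₂−k₁)·(e^(−k₁t) − e^(−k₂t)).
e^(−k₁t) = e^(−0.125×27.2) = e^(−3.400) = 0.03337; e^(−k₂t) = e^(−1.523) = 0.2180.
C_R = 0.125×1.83/(0.0560−0.125) × (0.03337−0.2180) = (-3.315)×(-0.1846) = 0.6121 mol·L⁻¹.
C_A = C_{A0}e^(−k₁t) = 0.06107 mol·L⁻¹, so C_S = C_{A0}−C_A−C_R = 1.157 mol·L⁻¹; C_R/C_S = 0.529.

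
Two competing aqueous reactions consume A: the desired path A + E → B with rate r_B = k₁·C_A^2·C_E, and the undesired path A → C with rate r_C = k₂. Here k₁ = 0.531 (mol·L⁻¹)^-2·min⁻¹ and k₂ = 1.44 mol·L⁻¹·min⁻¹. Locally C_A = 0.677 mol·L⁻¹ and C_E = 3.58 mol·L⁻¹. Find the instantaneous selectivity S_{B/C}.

0.605

S_{B/C} = r_B/r_C = (k₁·C_A^2·C_E)/(k₂) = (k₁/k₂)·C_A^2·C_E.
= (0.531×0.6770^2×3.580) / (1.44) = 0.8713/1.440 = 0.605.
Since the desired path is higher order in A, keeping C_A high (PFR or concentrated feed) favours B.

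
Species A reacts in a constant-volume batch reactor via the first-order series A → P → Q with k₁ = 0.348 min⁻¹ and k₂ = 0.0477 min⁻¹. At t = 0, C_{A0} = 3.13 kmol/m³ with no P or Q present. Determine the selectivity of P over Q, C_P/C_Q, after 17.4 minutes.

1.02

For first-order series with pure A initially, C_P(t) = k₁C_{A0}/(k₂−k₁)·(e^(−k₁t) − e^(−k₂t)).
e^(−k₁t) = e^(−0.348×17.4) = e^(−6.055) = 0.002346; e^(−k₂t) = e^(−0.8300) = 0.4361.
C_P = 0.348×3.13/(0.0477−0.348) × (0.002346−0.4361) = (-3.627)×(-0.4337) = 1.573 kmol/m³.
C_A = C_{A0}e^(−k₁t) = 0.007342 kmol/m³, so C_Q = C_{A0}−C_A−C_P = 1.550 kmol/m³; C_P/C_Q = 1.02.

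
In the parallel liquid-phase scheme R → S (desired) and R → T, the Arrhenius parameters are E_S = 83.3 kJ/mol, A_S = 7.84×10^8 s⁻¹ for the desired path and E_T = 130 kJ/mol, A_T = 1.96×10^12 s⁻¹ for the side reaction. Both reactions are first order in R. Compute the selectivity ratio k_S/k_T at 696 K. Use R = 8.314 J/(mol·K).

1.28

With equal orders, S_{S/T} = k_S/k_T = (A_S/A_T)·exp[(E_T−E_S)/(RT)].
(E_T−E_S)/(RT) = (130−83.3)×10³/(8.314×696) = 46700/5787 = 8.070.
k_S/k_T = (7.84×10^8/1.96×10^12)·exp(8.070) = 4.000×10^-4 × 3199 = 1.28.
Since E_S < E_T, lowering the temperature improves selectivity toward S.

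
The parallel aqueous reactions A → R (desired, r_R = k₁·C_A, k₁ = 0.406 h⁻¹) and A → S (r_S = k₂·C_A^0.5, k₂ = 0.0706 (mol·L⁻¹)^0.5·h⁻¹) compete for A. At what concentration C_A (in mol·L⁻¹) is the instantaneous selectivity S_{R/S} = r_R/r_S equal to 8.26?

2.06 mol·L⁻¹

S_{R/S} = (k₁/k₂)·C_A^0.5 ⇒ C_A = (S·k₂/k₁)^(2).
= (8.26×0.0706/0.406)^(2) = (1.436)^(2) = 2.06 mol·L⁻¹.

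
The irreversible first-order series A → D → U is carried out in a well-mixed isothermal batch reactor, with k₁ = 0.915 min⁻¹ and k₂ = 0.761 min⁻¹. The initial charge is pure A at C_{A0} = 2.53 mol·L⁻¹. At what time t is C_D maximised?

Setting dC_D/dt = 0 gives t_opt = ln(k₂/k₁)/(k₂−k₁).
= ln(0.761/0.915)/(0.761−0.915) = ln(0.8317)/-0.1540 = -0.1843/-0.1540 = 1.20 min.

1.20 min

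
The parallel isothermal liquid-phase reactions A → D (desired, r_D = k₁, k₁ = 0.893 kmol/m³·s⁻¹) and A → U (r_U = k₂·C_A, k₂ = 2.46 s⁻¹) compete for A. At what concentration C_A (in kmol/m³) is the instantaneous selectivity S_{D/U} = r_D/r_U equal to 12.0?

0.0303 kmol/m³

S_{D/U} = (k₁/k₂)·C_A⁻¹ ⇒ C_A = (S·k₂/k₁)^(-1).
= (12.0×2.46/0.893)^(-1) = (33.06)^(-1) = 0.0303 kmol/m³.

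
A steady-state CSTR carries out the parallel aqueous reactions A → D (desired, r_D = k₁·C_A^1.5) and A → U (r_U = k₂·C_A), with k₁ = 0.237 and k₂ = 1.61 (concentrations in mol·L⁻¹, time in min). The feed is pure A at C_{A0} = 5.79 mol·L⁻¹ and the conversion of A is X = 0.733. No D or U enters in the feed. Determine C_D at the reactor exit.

Exit C_A = C_{A0}(1−X) = 5.79×0.267 = 1.546 mol·L⁻¹.
A CSTR operates uniformly at the exit composition, giving r_D = 0.4555 and r_U = 2.489 (each k·C_A^n at C_A = 1.546).
Fraction of consumed A going to D: r_D/(r_D+r_U) = 0.1547.
C_D = 0.1547·C_{A0}·X = 0.1547×5.79×0.733 = 0.657 mol·L⁻¹.

0.657 mol·L⁻¹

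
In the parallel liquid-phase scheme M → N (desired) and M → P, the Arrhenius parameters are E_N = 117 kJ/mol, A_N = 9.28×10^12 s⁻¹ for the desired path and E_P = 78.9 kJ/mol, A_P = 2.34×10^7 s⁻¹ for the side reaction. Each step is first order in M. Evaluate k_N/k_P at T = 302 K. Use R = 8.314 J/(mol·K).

0.102

k_N/k_P = (A_N/A_P)·exp[−(E_N−E_P)/(RT)] = (A_N/A_P)·exp[(E_P−E_N)/(RT)].
(E_P−E_N)/(RT) = (78.9−117)×10³/(8.314×302) = -38100/2511 = -15.17.
k_N/k_P = (9.28×10^12/2.34×10^7)·exp(-15.17) = 3.966×10^5 × 2.570×10^-7 = 0.102.
Since E_N > E_P, raising the temperature improves selectivity toward N.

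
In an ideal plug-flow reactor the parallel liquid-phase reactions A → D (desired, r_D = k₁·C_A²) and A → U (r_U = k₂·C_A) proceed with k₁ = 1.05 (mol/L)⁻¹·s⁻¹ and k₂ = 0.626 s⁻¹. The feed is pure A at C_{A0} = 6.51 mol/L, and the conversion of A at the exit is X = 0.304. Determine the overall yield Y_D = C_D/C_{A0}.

0.274

C_A = C_{A0}(1−X) = 4.531 mol/L.
Along a PFR/batch, dC_U/dC_A = −r_U/(r_D+r_U) = −k₂/(k₂+k₁·C_A).
Integrating from C_{A0} to C_A: C_U = (0.626/1.05)·ln[(0.626+1.05·6.51)/(0.626+1.05·4.53)] = 0.5962·ln(7.462/5.384) = 0.1946 mol/L.
Then C_D = (C_{A0}−C_A) − C_U = 1.979 − 0.1946 = 1.784 mol/L.
Y_D = C_D/C_{A0} = 1.784/6.51 = 0.274.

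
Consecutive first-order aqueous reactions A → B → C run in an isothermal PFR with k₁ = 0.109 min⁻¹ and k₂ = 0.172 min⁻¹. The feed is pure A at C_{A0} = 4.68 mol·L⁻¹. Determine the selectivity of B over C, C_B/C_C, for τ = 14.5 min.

0.367

For first-order series with pure A initially, C_B(τ) = k₁C_{A0}/(k₂−k₁)·(e^(−k₁τ) − e^(−k₂τ)).
e^(−k₁τ) = e^(−0.109×14.5) = e^(−1.581) = 0.2059; e^(−k₂τ) = e^(−2.494) = 0.08258.
C_B = 0.109×4.68/(0.172−0.109) × (0.2059−0.08258) = 8.097×0.1233 = 0.9983 mol·L⁻¹.
C_A = C_{A0}e^(−k₁τ) = 0.9635 mol·L⁻¹, so C_C = C_{A0}−C_A−C_B = 2.718 mol·L⁻¹; C_B/C_C = 0.367.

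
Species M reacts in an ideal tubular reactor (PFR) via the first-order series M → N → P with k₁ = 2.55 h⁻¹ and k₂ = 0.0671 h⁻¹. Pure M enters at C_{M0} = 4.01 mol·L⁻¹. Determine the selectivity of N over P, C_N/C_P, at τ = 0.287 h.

92.3

For first-order series with pure M initially, C_N(τ) = k₁C_{M0}/(k₂−k₁)·(e^(−k₁τ) − e^(−k₂τ)).
e^(−k₁τ) = e^(−2.55×0.287) = e^(−0.7318) = 0.4810; e^(−k₂τ) = e^(−0.01926) = 0.9809.
C_N = 2.55×4.01/(0.0671−2.55) × (0.4810−0.9809) = (-4.118)×(-0.4999) = 2.059 mol·L⁻¹.
C_M = C_{M0}e^(−k₁τ) = 1.929 mol·L⁻¹, so C_P = C_{M0}−C_M−C_N = 0.02231 mol·L⁻¹; C_N/C_P = 92.3.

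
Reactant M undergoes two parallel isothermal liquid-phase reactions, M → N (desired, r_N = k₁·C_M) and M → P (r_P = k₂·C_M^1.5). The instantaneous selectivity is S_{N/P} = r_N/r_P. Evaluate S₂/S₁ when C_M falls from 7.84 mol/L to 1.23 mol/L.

S_{N/P} = (k₁/k₂)·C_M^-0.5, so S₂/S₁ = (C_{M,2}/C_{M,1})^-0.5.
= (1.23/7.84)^(-0.5) = (0.1569)^(-0.5) = 2.52.
Selectivity toward N rises as C_M falls — low-concentration operation is favoured.

2.52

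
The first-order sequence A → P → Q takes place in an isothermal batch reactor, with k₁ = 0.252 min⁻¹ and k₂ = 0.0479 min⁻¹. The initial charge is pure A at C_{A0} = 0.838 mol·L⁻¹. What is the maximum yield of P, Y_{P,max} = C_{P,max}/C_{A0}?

0.677

Evaluating C_P at t_opt = ln(k₂/k₁)/(k₂−k₁) gives C_{P,max}/C_{A0} = (k₁/k₂)^[k₂/(k₂−k₁)].
= (0.252/0.0479)^(0.0479/(0.0479−0.252)) = (5.261)^(-0.2347) = 0.6773.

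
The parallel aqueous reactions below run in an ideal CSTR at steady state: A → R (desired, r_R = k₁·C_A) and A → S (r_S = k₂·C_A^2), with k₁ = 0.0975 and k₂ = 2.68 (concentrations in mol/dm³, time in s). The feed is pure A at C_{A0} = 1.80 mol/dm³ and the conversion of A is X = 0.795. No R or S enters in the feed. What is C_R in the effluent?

Exit C_A = C_{A0}(1−X) = 1.80×0.205 = 0.3690 mol/dm³.
A CSTR operates uniformly at the exit composition, giving r_R = 0.03598 and r_S = 0.3649 (each k·C_A^n at C_A = 0.3690).
Fraction of consumed A going to R: r_R/(r_R+r_S) = 0.08974.
C_R = 0.08974·C_{A0}·X = 0.08974×1.80×0.795 = 0.128 mol/dm³.

0.128 mol/dm³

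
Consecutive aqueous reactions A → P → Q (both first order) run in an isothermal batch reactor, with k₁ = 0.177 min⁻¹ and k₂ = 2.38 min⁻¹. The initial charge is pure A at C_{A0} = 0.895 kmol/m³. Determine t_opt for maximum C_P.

1.18 min

Setting dC_P/dt = 0 gives t_opt = ln(k₂/k₁)/(k₂−k₁).
= ln(2.38/0.177)/(2.38−0.177) = ln(13.45)/2.203 = 2.599/2.203 = 1.18 min.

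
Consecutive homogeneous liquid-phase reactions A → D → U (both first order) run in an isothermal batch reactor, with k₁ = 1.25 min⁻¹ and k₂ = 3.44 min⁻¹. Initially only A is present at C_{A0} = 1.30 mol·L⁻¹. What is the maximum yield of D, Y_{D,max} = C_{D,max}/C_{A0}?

For a first-order series the maximum intermediate yield is C_{D,max}/C_{A0} = (k₁/k₂)^[k₂/(k₂−k₁)].
= (1.25/3.44)^(3.44/(3.44−1.25)) = (0.3634)^(1.571) = 0.2039.

0.204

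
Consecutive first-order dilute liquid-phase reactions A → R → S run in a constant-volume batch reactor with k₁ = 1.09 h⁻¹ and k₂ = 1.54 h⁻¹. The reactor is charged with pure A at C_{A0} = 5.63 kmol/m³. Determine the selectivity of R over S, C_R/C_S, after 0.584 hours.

1.70

Solving the coupled first-order balances gives C_R(t) = [k₁/(k₂−k₁)]·C_{A0}·(e^(−k₁t) − e^(−k₂t)).
e^(−k₁t) = e^(−1.09×0.584) = e^(−0.6366) = 0.5291; e^(−k₂t) = e^(−0.8994) = 0.4068.
C_R = 1.09×5.63/(1.54−1.09) × (0.5291−0.4068) = 13.64×0.1223 = 1.668 kmol/m³.
C_A = C_{A0}e^(−k₁t) = 2.979 kmol/m³, so C_S = C_{A0}−C_A−C_R = 0.9836 kmol/m³; C_R/C_S = 1.70.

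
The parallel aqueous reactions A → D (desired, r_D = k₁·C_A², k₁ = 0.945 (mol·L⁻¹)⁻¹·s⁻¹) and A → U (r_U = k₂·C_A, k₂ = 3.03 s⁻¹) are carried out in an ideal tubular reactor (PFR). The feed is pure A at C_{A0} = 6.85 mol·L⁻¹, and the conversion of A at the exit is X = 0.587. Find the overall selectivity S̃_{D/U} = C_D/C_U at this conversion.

C_A = C_{A0}(1−X) = 2.829 mol·L⁻¹.
Along a PFR/batch, dC_U/dC_A = −r_U/(r_D+r_U) = −k₂/(k₂+k₁·C_A).
Integrating from C_{A0} to C_A: C_U = (3.03/0.945)·ln[(3.03+0.945·6.85)/(3.03+0.945·2.83)] = 3.206·ln(9.503/5.703) = 1.637 mol·L⁻¹.
Then C_D = (C_{A0}−C_A) − C_U = 4.021 − 1.637 = 2.384 mol·L⁻¹.
S̃_{D/U} = C_D/C_U = 2.384/1.637 = 1.46.

1.46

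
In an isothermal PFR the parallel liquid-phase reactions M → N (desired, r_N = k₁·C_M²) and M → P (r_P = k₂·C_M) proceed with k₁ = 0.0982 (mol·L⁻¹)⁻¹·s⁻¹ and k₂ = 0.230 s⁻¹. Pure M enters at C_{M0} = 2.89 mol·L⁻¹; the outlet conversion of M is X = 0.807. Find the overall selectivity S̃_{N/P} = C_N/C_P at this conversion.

C_M = C_{M0}(1−X) = 0.5578 mol·L⁻¹.
Along a PFR/batch, dC_P/dC_M = −r_P/(r_N+r_P) = −k₂/(k₂+k₁·C_M).
Integrating from C_{M0} to C_M: C_P = (0.230/0.0982)·ln[(0.230+0.0982·2.89)/(0.230+0.0982·0.558)] = 2.342·ln(0.5138/0.2848) = 1.382 mol·L⁻¹.
Then C_N = (C_{M0}−C_M) − C_P = 2.332 − 1.382 = 0.9500 mol·L⁻¹.
S̃_{N/P} = C_N/C_P = 0.9500/1.382 = 0.687.

0.687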